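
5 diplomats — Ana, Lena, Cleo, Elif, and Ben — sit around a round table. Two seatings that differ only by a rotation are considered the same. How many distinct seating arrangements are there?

Seat Ana anywhere (absorbing the rotational symmetry), then permute the other 4: (4)! = 24.

24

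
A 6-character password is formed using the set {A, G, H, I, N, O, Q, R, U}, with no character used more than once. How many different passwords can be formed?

60480

With no repetition, fill the 6 characters in order: 9 choices, then 8, down to 4.
9 × 8 × 7 × 6 × 5 × 4 = 60480.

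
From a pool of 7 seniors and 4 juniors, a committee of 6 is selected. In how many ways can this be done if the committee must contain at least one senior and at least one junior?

Total 6-person selections from all 11: C(11,6) = 462.
Selections missing a whole group: no seniors → C(4,6) = 0; no juniors → C(7,6) = 7.
Both groups omitted at once is impossible, so 462 − 7 = 455.

455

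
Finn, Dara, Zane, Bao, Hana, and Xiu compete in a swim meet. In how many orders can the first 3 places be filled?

120

There are 6 choices for 1st place, 5 for 2nd, and 4 for 3rd.
That gives 6 × 5 × 4 = 120.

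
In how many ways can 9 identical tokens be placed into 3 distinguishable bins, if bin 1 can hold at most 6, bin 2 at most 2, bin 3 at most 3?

By stars and bars, unrestricted non-negative solutions to x_1+…+x_3 = 9 number C(9+2,2) = 55.
Subtract solutions that violate a single cap (substitute x_i' = x_i − (cap_i+1)): x_1 ≥ 7 gives C(4,2) = 6; x_2 ≥ 3 gives C(8,2) = 28; x_3 ≥ 4 gives C(7,2) = 21. Together 55.
Add back pairs where two caps are both exceeded: 0 + 0 + 6 = 6.
By inclusion–exclusion the count is 55 − 55 + 6 = 6.

6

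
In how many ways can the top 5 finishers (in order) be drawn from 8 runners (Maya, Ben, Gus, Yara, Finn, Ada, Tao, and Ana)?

This is an ordered selection of 5 from 8: P(8,5).
That gives 8 × 7 × 6 × 5 × 4 = 6720.

6720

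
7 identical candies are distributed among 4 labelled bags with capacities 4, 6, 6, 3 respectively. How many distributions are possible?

Without the upper bounds there are C(10,3) = 120 ways to split 7 among 4 bags.
Subtract solutions that violate a single cap (substitute x_i' = x_i − (cap_i+1)): x_1 ≥ 5 gives C(5,3) = 10; x_2 ≥ 7 gives C(3,3) = 1; x_3 ≥ 7 gives C(3,3) = 1; x_4 ≥ 4 gives C(6,3) = 20. Together 32.
No two caps can be exceeded simultaneously, so the pair terms are all 0.
By inclusion–exclusion the count is 120 − 32 + 0 = 88.

88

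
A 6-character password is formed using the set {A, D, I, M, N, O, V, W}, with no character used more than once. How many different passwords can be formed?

20160

With no repetition, fill the 6 characters in order: 8 choices, then 7, down to 3.
8 × 7 × 6 × 5 × 4 × 3 = 20160.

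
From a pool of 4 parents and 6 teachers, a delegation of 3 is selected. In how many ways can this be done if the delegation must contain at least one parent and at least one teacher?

With no constraint there are C(10,3) = 120 possible selections.
Subtract selections that omit an entire group: no parents → C(6,3) = 20; no teachers → C(4,3) = 4.
Both groups omitted at once is impossible, so 120 − 24 = 96.

96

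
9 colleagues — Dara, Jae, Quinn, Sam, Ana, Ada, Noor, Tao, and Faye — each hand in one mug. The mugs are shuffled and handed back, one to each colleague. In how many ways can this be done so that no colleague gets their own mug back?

This is the derangement count D_9: permutations of 9 items with no fixed point.
By inclusion–exclusion this is Σ_{j=0}^{9} (−1)^j C(9,j)·(9−j)!.
Computing: 362880 − 362880 + 181440 − 60480 + 15120 − 3024 + 504 − 72 + 9 − 1 = 133496.

133496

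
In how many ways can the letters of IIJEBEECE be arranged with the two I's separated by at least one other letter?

There are 9!/(4!·2!) = 7560 arrangements of IIJEBEECE in total.
If the two I's are adjacent, glue them into one block, leaving 8 items to arrange: (8)!/(4!) = 1680 ways.
Subtracting, 7560 − 1680 = 5880 arrangements keep the I's apart.

5880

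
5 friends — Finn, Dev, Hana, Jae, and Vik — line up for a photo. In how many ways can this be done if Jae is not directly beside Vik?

Of the 5! = 120 arrangements, those with Jae and Vik adjacent number 2 × 4! = 48 (treat the pair as a block with 2 internal orders).
So 120 − 48 = 72 arrangements keep them apart.

72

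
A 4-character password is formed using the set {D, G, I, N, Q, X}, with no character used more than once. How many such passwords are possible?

Choose and order 4 of the 6 symbols: the first character has 6 options, the next 5, then 4, 3.
6 × 5 × 4 × 3 = 360.

360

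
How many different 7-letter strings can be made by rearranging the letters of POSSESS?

The 7 letters of POSSESS have repeats: S appearing 4 times.
Dividing 7! = 5040 by 4! = 24 for the repeated letters gives 210.

210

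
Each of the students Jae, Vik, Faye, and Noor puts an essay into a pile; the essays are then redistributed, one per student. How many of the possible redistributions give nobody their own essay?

Let Aᵢ be the assignments in which student i gets their own essay. We want the size of the complement of A₁∪…∪A_4.
By inclusion–exclusion this is Σ_{j=0}^{4} (−1)^j C(4,j)·(4−j)!.
Computing: 24 − 24 + 12 − 4 + 1 = 9.

9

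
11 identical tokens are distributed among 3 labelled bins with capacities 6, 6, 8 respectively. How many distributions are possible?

42

Without the upper bounds there are C(13,2) = 78 ways to split 11 among 3 bins.
Subtract solutions that violate a single cap (substitute x_i' = x_i − (cap_i+1)): x_1 ≥ 7 gives C(6,2) = 15; x_2 ≥ 7 gives C(6,2) = 15; x_3 ≥ 9 gives C(4,2) = 6. Together 36.
No two caps can be exceeded simultaneously, so the pair terms are all 0.
By inclusion–exclusion the count is 78 − 36 + 0 = 42.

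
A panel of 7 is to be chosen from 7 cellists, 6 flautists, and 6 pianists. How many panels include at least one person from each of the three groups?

With no constraint there are C(19,7) = 50388 possible selections.
Selections missing a whole group: no cellists → C(12,7) = 792; no flautists → C(13,7) = 1716; no pianists → C(13,7) = 1716.
Add back selections omitting two groups (i.e. drawn from a single group): C(7,7) + C(6,7) + C(6,7) = 1.
By inclusion–exclusion: 50388 − 4224 + 1 = 46165.

46165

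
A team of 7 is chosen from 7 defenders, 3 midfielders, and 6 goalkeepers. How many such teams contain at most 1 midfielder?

Split by how many midfielders are chosen (0 through 1).
Sum: C(3,0)·C(13,7) + C(3,1)·C(13,6) = 1716 + 5148 = 6864.

6864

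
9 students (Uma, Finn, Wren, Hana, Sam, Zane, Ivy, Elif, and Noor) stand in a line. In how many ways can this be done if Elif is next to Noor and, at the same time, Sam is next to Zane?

Treat {Elif,Noor} as one block (2 orders) and {Sam,Zane} as another (2 orders).
That leaves 7 units to arrange: 2 × 2 × 7! = 4 × 5040 = 20160.

20160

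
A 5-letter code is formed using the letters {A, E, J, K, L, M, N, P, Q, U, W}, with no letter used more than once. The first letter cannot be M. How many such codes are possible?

50400

The first letter has 11−1 = 10 choices (anything except M).
The remaining 4 letters are filled from the other 10 symbols without repetition: 10 × 9 × 8 × 7 = 5040.
Total: 10 × 5040 = 50400.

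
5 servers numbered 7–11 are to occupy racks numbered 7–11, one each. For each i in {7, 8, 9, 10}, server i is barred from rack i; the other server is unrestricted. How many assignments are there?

53

Let Aᵢ (for 7 ≤ i ≤ 10) be the placements that put server i in its forbidden rack. Any j of these fix j positions, leaving (5−j)! ways to fill the rest, and there are C(4,j) ways to pick which j.
By inclusion–exclusion, the number of valid placements is Σ_{j=0}^{4} (−1)^j C(4,j)·(5−j)!.
Computing: 120 − 96 + 36 − 8 + 1 = 53.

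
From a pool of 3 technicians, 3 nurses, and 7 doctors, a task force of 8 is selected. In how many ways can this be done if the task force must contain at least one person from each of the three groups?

1197

With no constraint there are C(13,8) = 1287 possible selections.
Subtract selections that omit an entire group: no technicians → C(10,8) = 45; no nurses → C(10,8) = 45; no doctors → C(6,8) = 0.
Add back selections omitting two groups (i.e. drawn from a single group): C(3,8) + C(3,8) + C(7,8) = 0.
By inclusion–exclusion: 1287 − 90 + 0 = 1197.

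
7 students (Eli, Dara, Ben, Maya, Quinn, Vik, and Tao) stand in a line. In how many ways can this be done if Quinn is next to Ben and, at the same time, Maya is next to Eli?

Treat {Quinn,Ben} as one block (2 orders) and {Maya,Eli} as another (2 orders).
That leaves 5 units to arrange: 2 × 2 × 5! = 4 × 120 = 480.

480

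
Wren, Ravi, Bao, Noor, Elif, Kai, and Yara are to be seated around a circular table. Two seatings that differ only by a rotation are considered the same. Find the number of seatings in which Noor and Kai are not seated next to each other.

All circular seatings of 7 people number (6)! = 720.
Seatings with Noor beside Kai: treat them as a block with 2 internal orders, giving 2 × (5)! = 240.
Subtracting, 720 − 240 = 480.

480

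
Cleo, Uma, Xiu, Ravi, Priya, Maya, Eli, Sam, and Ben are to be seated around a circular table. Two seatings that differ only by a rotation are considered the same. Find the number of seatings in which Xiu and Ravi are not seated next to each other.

30240

Without the restriction there are (8)! = 40320 seatings.
Seatings with Xiu beside Ravi: treat them as a block with 2 internal orders, giving 2 × (7)! = 10080.
Subtracting, 40320 − 10080 = 30240.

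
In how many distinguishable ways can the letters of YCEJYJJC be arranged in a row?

1680

The 8 letters of YCEJYJJC have repeats: C appearing twice, J appearing 3 times, and Y appearing twice.
Dividing 8! = 40320 by 3!·2!·2! = 24 for the repeated letters gives 1680.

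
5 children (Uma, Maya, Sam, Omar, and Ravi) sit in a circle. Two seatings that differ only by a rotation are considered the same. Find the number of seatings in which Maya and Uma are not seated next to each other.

Without the restriction there are (4)! = 24 seatings.
Seatings with Maya beside Uma: treat them as a block with 2 internal orders, giving 2 × (3)! = 12.
Subtracting, 24 − 12 = 12.

12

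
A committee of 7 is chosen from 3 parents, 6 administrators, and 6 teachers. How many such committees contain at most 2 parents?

5940

Split by how many parents are chosen (0 through 2).
Sum: C(3,0)·C(12,7) + C(3,1)·C(12,6) + C(3,2)·C(12,5) = 792 + 2772 + 2376 = 5940.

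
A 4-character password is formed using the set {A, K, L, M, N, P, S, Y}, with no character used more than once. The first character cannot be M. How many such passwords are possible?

The first character has 8−1 = 7 choices (anything except M).
The remaining 3 characters are filled from the other 7 symbols without repetition: 7 × 6 × 5 = 210.
Total: 7 × 210 = 1470.

1470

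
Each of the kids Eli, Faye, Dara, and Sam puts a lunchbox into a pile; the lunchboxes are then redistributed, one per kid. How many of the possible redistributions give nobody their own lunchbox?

Count assignments avoiding every fixed point. For any j of the 4 kids fixed to their own lunchbox, the other 4−j can be arranged in (4−j)! ways.
By inclusion–exclusion this is Σ_{j=0}^{4} (−1)^j C(4,j)·(4−j)!.
Computing: 24 − 24 + 12 − 4 + 1 = 9.

9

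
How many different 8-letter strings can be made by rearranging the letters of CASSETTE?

5040

The 8 letters of CASSETTE have repeats: E appearing twice, S appearing twice, and T appearing twice.
So there are 8! / (2!·2!·2!) = 5040 distinguishable arrangements.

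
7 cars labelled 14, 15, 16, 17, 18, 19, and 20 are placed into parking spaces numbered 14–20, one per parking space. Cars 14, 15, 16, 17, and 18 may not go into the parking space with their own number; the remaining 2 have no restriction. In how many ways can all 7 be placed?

Let Aᵢ (for 14 ≤ i ≤ 18) be the placements that put car i in its forbidden parking space. Any j of these fix j positions, leaving (7−j)! ways to fill the rest, and there are C(5,j) ways to pick which j.
By inclusion–exclusion, the number of valid placements is Σ_{j=0}^{5} (−1)^j C(5,j)·(7−j)!.
Computing: 5040 − 3600 + 1200 − 240 + 30 − 2 = 2428.

2428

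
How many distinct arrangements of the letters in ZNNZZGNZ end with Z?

140

With the last slot taken by Z, it remains to arrange the other 7 letters (NNZZGNZ).
Those 7 letters have N appearing 3 times and Z appearing 3 times, giving (7)!/(3!·3!) = 140.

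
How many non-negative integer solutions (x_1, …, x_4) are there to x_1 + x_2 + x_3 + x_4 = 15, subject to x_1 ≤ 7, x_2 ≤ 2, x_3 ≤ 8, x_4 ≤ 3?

By stars and bars, unrestricted non-negative solutions to x_1+…+x_4 = 15 number C(15+3,3) = 816.
Subtract solutions that violate a single cap (substitute x_i' = x_i − (cap_i+1)): x_1 ≥ 8 gives C(10,3) = 120; x_2 ≥ 3 gives C(15,3) = 455; x_3 ≥ 9 gives C(9,3) = 84; x_4 ≥ 4 gives C(14,3) = 364. Together 1023.
Add back pairs where two caps are both exceeded: 35 + 0 + 20 + 20 + 165 + 10 = 250.
Subtract triples: 0 + 1 + 0 + 0 = 1.
By inclusion–exclusion the count is 816 − 1023 + 250 − 1 = 42.

42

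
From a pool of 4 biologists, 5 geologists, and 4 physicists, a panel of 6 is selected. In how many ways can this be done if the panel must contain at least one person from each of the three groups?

1520

With no constraint there are C(13,6) = 1716 possible selections.
Subtract selections that omit an entire group: no biologists → C(9,6) = 84; no geologists → C(8,6) = 28; no physicists → C(9,6) = 84.
Add back selections omitting two groups (i.e. drawn from a single group): C(4,6) + C(5,6) + C(4,6) = 0.
By inclusion–exclusion: 1716 − 196 + 0 = 1520.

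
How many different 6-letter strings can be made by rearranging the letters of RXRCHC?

180

The 6 letters of RXRCHC have repeats: C appearing twice and R appearing twice.
So there are 6! / (2!·2!) = 180 distinguishable arrangements.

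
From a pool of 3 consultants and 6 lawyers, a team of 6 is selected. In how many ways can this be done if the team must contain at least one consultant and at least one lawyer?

83

Total 6-person selections from all 9: C(9,6) = 84.
Subtract selections that omit an entire group: no consultants → C(6,6) = 1; no lawyers → C(3,6) = 0.
Both groups omitted at once is impossible, so 84 − 1 = 83.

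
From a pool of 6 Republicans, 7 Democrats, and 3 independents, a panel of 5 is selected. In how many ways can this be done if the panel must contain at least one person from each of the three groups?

Unrestricted: C(16,5) = 4368 ways to pick any 5 of the 16.
Selections missing a whole group: no Republicans → C(10,5) = 252; no Democrats → C(9,5) = 126; no independents → C(13,5) = 1287.
Add back selections omitting two groups (i.e. drawn from a single group): C(6,5) + C(7,5) + C(3,5) = 27.
By inclusion–exclusion: 4368 − 1665 + 27 = 2730.

2730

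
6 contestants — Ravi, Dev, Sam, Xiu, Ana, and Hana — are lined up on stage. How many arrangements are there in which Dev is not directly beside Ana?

480

There are 6! = 720 arrangements in all. If Dev and Ana are adjacent, merging them into one block gives 2·(5)! = 240 arrangements.
So 720 − 240 = 480 arrangements keep them apart.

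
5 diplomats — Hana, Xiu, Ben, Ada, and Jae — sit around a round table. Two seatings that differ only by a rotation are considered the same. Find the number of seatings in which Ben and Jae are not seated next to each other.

12

Without the restriction there are (4)! = 24 seatings.
Those with Ben next to Jae: fuse the pair into one unit and seat 4 units around a circle — 2·(3)! = 12.
Subtracting, 24 − 12 = 12.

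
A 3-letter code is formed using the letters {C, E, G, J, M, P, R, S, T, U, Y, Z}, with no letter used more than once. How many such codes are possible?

1320

Choose and order 3 of the 12 symbols: the first letter has 12 options, the next 11, then 10.
12 × 11 × 10 = 1320.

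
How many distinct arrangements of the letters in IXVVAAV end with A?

Fix A in the last position and arrange the remaining 6 letters.
Those 6 letters have V appearing 3 times, giving (6)!/(3!) = 120.

120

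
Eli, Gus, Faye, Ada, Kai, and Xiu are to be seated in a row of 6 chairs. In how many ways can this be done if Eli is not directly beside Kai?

480

There are 6! = 720 arrangements in all. If Eli and Kai are adjacent, merging them into one block gives 2·(5)! = 240 arrangements.
So 720 − 240 = 480 arrangements keep them apart.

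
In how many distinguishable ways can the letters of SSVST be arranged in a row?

SSVST has 5 letters with S appearing 3 times.
Dividing 5! = 120 by 3! = 6 for the repeated letters gives 20.

20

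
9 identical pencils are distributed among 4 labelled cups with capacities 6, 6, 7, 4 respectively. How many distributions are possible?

Ignoring the caps, the number of non-negative solutions to x_1+…+x_4 = 9 is C(12,3) = 220.
Subtract solutions that violate a single cap (substitute x_i' = x_i − (cap_i+1)): x_1 ≥ 7 gives C(5,3) = 10; x_2 ≥ 7 gives C(5,3) = 10; x_3 ≥ 8 gives C(4,3) = 4; x_4 ≥ 5 gives C(7,3) = 35. Together 59.
No two caps can be exceeded simultaneously, so the pair terms are all 0.
By inclusion–exclusion the count is 220 − 59 + 0 = 161.

161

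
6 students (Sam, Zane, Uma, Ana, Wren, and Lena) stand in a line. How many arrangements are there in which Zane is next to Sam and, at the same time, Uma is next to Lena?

96

Treat {Zane,Sam} as one block (2 orders) and {Uma,Lena} as another (2 orders).
That leaves 4 units to arrange: 2 × 2 × 4! = 4 × 24 = 96.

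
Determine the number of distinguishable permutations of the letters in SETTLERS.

5040

The 8 letters of SETTLERS have repeats: E appearing twice, S appearing twice, and T appearing twice.
The number of distinct arrangements is 8!/(2!·2!·2!) = 40320/8 = 5040.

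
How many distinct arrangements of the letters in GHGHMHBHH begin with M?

168

Fix M in the first position and arrange the remaining 8 letters.
Those 8 letters have G appearing twice and H appearing 5 times, giving (8)!/(5!·2!) = 168.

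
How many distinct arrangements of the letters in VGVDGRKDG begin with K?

1680

With the first slot taken by K, it remains to arrange the other 8 letters (VGVDGRDG).
Those 8 letters have D appearing twice, G appearing 3 times, and V appearing twice, giving (8)!/(3!·2!·2!) = 1680.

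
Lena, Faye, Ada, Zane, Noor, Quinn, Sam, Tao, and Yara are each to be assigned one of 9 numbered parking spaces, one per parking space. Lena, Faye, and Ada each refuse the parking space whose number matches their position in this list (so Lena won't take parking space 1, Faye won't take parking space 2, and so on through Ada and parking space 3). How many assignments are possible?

Let Aᵢ (for i ∈ {1, 2, 3}) be the placements that put person i in their forbidden parking space. Any j of these fix j positions, leaving (9−j)! ways to fill the rest, and there are C(3,j) ways to pick which j.
By inclusion–exclusion, the number of valid placements is Σ_{j=0}^{3} (−1)^j C(3,j)·(9−j)!.
Computing: 362880 − 120960 + 15120 − 720 = 256320.

256320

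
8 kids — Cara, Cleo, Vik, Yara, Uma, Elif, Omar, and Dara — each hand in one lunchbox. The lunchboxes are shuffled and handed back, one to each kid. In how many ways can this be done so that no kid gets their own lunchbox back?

14833

Let Aᵢ be the assignments in which kid i gets their own lunchbox. We want the size of the complement of A₁∪…∪A_8.
By inclusion–exclusion this is Σ_{j=0}^{8} (−1)^j C(8,j)·(8−j)!.
Computing: 40320 − 40320 + 20160 − 6720 + 1680 − 336 + 56 − 8 + 1 = 14833.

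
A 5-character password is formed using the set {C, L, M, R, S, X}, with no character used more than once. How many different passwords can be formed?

Choose and order 5 of the 6 symbols: the first character has 6 options, the next 5, and so on down to 2.
6 × 5 × 4 × 3 × 2 = 720.

720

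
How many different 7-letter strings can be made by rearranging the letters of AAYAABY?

105

AAYAABY has 7 letters with A appearing 4 times and Y appearing twice.
Dividing 7! = 5040 by 4!·2! = 48 for the repeated letters gives 105.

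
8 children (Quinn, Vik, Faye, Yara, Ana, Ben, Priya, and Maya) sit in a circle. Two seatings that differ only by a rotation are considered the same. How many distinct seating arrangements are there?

Fix one person's seat to break rotational symmetry; the remaining 7 people can be arranged in (7)! = 5040 ways.

5040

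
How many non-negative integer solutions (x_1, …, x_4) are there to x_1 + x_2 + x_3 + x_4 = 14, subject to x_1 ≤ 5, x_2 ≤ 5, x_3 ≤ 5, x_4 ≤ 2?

19

Without the upper bounds there are C(17,3) = 680 ways to split 14 among 4 variables.
Subtract solutions that violate a single cap (substitute x_i' = x_i − (cap_i+1)): x_1 ≥ 6 gives C(11,3) = 165; x_2 ≥ 6 gives C(11,3) = 165; x_3 ≥ 6 gives C(11,3) = 165; x_4 ≥ 3 gives C(14,3) = 364. Together 859.
Add back pairs where two caps are both exceeded: 10 + 10 + 56 + 10 + 56 + 56 = 198.
By inclusion–exclusion the count is 680 − 859 + 198 = 19.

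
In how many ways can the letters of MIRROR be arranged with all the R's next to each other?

24

Treat the 3 copies of R as a single block. The multiset to arrange is then {RRR, I, M, O}, 4 items in all.
All 4 items are distinct, so there are (4)! = 24 arrangements.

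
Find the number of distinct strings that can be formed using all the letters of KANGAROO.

Letter multiplicities in KANGAROO: A×2, G×1, K×1, N×1, O×2, R×1.
The number of distinct arrangements is 8!/(2!·2!) = 40320/4 = 10080.

10080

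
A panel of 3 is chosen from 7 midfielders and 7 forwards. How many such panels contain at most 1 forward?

Split by how many forwards are chosen (0 through 1).
Sum: C(7,0)·C(7,3) + C(7,1)·C(7,2) = 35 + 147 = 182.

182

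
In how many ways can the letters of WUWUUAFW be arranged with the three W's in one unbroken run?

Treat the 3 copies of W as a single block. The multiset to arrange is then {WWW, A, F, U, U, U}, 6 items in all.
That gives (6)!/(3!) = 120 arrangements.

120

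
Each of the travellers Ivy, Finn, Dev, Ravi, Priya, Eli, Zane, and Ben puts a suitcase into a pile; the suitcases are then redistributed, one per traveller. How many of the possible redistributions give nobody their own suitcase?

14833

Count assignments avoiding every fixed point. For any j of the 8 travellers fixed to their own suitcase, the other 8−j can be arranged in (8−j)! ways.
By inclusion–exclusion this is Σ_{j=0}^{8} (−1)^j C(8,j)·(8−j)!.
Computing: 40320 − 40320 + 20160 − 6720 + 1680 − 336 + 56 − 8 + 1 = 14833.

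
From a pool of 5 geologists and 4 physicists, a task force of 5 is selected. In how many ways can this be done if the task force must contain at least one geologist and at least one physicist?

125

Total 5-person selections from all 9: C(9,5) = 126.
Subtract selections that omit an entire group: no geologists → C(4,5) = 0; no physicists → C(5,5) = 1.
Both groups omitted at once is impossible, so 126 − 1 = 125.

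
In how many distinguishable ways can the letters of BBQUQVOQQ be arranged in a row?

The 9 letters of BBQUQVOQQ have repeats: B appearing twice and Q appearing 4 times.
Dividing 9! = 362880 by 4!·2! = 48 for the repeated letters gives 7560.

7560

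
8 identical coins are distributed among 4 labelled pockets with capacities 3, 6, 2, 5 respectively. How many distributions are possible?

64

By stars and bars, unrestricted non-negative solutions to x_1+…+x_4 = 8 number C(8+3,3) = 165.
Subtract solutions that violate a single cap (substitute x_i' = x_i − (cap_i+1)): x_1 ≥ 4 gives C(7,3) = 35; x_2 ≥ 7 gives C(4,3) = 4; x_3 ≥ 3 gives C(8,3) = 56; x_4 ≥ 6 gives C(5,3) = 10. Together 105.
Add back pairs where two caps are both exceeded: 0 + 4 + 0 + 0 + 0 + 0 = 4.
By inclusion–exclusion the count is 165 − 105 + 4 = 64.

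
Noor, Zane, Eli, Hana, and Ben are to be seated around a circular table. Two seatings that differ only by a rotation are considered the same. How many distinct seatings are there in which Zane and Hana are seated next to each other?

Treat {Zane, Hana} as one unit (2 internal orders) and seat the resulting 4 units around the table: (3)! circular arrangements.
So 2 × (3)! = 2 × 6 = 12.

12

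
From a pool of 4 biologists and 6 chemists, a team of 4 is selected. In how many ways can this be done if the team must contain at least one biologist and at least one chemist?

194

With no constraint there are C(10,4) = 210 possible selections.
Subtract selections that omit an entire group: no biologists → C(6,4) = 15; no chemists → C(4,4) = 1.
Both groups omitted at once is impossible, so 210 − 16 = 194.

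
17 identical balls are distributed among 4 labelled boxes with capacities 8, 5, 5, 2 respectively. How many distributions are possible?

19

Ignoring the caps, the number of non-negative solutions to x_1+…+x_4 = 17 is C(20,3) = 1140.
Subtract solutions that violate a single cap (substitute x_i' = x_i − (cap_i+1)): x_1 ≥ 9 gives C(11,3) = 165; x_2 ≥ 6 gives C(14,3) = 364; x_3 ≥ 6 gives C(14,3) = 364; x_4 ≥ 3 gives C(17,3) = 680. Together 1573.
Add back pairs where two caps are both exceeded: 10 + 10 + 56 + 56 + 165 + 165 = 462.
Subtract triples: 0 + 0 + 0 + 10 = 10.
By inclusion–exclusion the count is 1140 − 1573 + 462 − 10 = 19.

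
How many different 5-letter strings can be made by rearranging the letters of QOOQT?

30

The 5 letters of QOOQT have repeats: O appearing twice and Q appearing twice.
Dividing 5! = 120 by 2!·2! = 4 for the repeated letters gives 30.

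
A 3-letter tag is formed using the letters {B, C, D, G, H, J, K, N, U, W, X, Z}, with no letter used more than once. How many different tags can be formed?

Choose and order 3 of the 12 symbols: the first letter has 12 options, the next 11, then 10.
That product is 12 × 11 × 10 = 1320.

1320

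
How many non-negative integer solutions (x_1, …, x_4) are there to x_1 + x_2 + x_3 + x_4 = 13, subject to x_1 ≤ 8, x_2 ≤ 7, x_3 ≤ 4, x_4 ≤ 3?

125

Without the upper bounds there are C(16,3) = 560 ways to split 13 among 4 variables.
Subtract solutions that violate a single cap (substitute x_i' = x_i − (cap_i+1)): x_1 ≥ 9 gives C(7,3) = 35; x_2 ≥ 8 gives C(8,3) = 56; x_3 ≥ 5 gives C(11,3) = 165; x_4 ≥ 4 gives C(12,3) = 220. Together 476.
Add back pairs where two caps are both exceeded: 0 + 0 + 1 + 1 + 4 + 35 = 41.
By inclusion–exclusion the count is 560 − 476 + 41 = 125.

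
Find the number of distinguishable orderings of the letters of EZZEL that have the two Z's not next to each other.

18

There are 5!/(2!·2!) = 30 arrangements of EZZEL in total.
Arrangements with the Z's together: treat ZZ as one letter, giving (4)!/(2!) = 12.
Subtracting, 30 − 12 = 18 arrangements keep the Z's apart.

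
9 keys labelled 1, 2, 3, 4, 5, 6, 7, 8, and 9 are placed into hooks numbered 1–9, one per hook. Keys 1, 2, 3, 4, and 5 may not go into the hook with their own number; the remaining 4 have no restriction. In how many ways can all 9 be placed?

Let Aᵢ (for 1 ≤ i ≤ 5) be the placements that put key i in its forbidden hook. Any j of these fix j positions, leaving (9−j)! ways to fill the rest, and there are C(5,j) ways to pick which j.
By inclusion–exclusion, the number of valid placements is Σ_{j=0}^{5} (−1)^j C(5,j)·(9−j)!.
Computing: 362880 − 201600 + 50400 − 7200 + 600 − 24 = 205056.

205056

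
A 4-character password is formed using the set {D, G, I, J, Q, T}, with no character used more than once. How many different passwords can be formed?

360

With no repetition, fill the 4 characters in order: 6 choices, then 5, down to 3.
That product is 6 × 5 × 4 × 3 = 360.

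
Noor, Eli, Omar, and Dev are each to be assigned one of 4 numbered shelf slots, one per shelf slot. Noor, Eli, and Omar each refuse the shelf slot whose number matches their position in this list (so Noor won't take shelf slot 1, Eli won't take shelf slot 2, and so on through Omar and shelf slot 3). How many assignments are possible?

11

Let Aᵢ (for i ∈ {1, 2, 3}) be the placements that put person i in their forbidden shelf slot. Any j of these fix j positions, leaving (4−j)! ways to fill the rest, and there are C(3,j) ways to pick which j.
By inclusion–exclusion, the number of valid placements is Σ_{j=0}^{3} (−1)^j C(3,j)·(4−j)!.
Computing: 24 − 18 + 6 − 1 = 11.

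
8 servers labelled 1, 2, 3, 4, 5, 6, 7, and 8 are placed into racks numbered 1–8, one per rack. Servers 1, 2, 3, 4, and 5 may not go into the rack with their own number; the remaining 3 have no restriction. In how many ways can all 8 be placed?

Let Aᵢ (for 1 ≤ i ≤ 5) be the placements that put server i in its forbidden rack. Any j of these fix j positions, leaving (8−j)! ways to fill the rest, and there are C(5,j) ways to pick which j.
By inclusion–exclusion, the number of valid placements is Σ_{j=0}^{5} (−1)^j C(5,j)·(8−j)!.
Computing: 40320 − 25200 + 7200 − 1200 + 120 − 6 = 21234.

21234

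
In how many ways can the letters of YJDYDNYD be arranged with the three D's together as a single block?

Treat the 3 copies of D as a single block. The multiset to arrange is then {DDD, J, N, Y, Y, Y}, 6 items in all.
That gives (6)!/(3!) = 120 arrangements.

120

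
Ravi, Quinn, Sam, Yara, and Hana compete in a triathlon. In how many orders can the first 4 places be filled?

This is an ordered selection of 4 from 5: P(5,4).
That gives 5 × 4 × 3 × 2 = 120.

120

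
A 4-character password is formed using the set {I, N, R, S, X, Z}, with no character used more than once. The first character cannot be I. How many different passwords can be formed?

The first character has 6−1 = 5 choices (anything except I).
The remaining 3 characters are filled from the other 5 symbols without repetition: 5 × 4 × 3 = 60.
Total: 5 × 60 = 300.

300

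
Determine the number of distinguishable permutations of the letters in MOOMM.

The 5 letters of MOOMM have repeats: M appearing 3 times and O appearing twice.
The number of distinct arrangements is 5!/(3!·2!) = 120/12 = 10.

10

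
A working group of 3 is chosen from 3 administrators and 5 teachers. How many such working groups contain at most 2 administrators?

55

Split by how many administrators are chosen (0 through 2).
Sum: C(3,0)·C(5,3) + C(3,1)·C(5,2) + C(3,2)·C(5,1) = 10 + 30 + 15 = 55.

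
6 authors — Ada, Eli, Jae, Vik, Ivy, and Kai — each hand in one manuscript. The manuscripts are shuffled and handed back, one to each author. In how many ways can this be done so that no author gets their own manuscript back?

Count assignments avoiding every fixed point. For any j of the 6 authors fixed to their own manuscript, the other 6−j can be arranged in (6−j)! ways.
By inclusion–exclusion this is Σ_{j=0}^{6} (−1)^j C(6,j)·(6−j)!.
Computing: 720 − 720 + 360 − 120 + 30 − 6 + 1 = 265.

265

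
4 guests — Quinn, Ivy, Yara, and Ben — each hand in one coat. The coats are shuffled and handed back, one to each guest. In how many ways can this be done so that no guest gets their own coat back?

9

Count assignments avoiding every fixed point. For any j of the 4 guests fixed to their own coat, the other 4−j can be arranged in (4−j)! ways.
By inclusion–exclusion this is Σ_{j=0}^{4} (−1)^j C(4,j)·(4−j)!.
Computing: 24 − 24 + 12 − 4 + 1 = 9.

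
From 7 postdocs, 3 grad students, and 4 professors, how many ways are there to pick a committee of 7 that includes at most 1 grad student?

Split by how many grad students are chosen (0 through 1).
Sum: C(3,0)·C(11,7) + C(3,1)·C(11,6) = 330 + 1386 = 1716.

1716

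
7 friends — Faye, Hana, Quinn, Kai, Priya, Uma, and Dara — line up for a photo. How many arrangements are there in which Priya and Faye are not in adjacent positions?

There are 7! = 5040 arrangements in all. If Priya and Faye are adjacent, merging them into one block gives 2·(6)! = 1440 arrangements.
Complementary counting: 5040 − 1440 = 3600.

3600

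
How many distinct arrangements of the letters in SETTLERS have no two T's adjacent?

3780

There are 8!/(2!·2!·2!) = 5040 arrangements of SETTLERS in total.
If the two T's are adjacent, glue them into one block, leaving 7 items to arrange: (7)!/(2!·2!) = 1260 ways.
Subtracting, 5040 − 1260 = 3780 arrangements keep the T's apart.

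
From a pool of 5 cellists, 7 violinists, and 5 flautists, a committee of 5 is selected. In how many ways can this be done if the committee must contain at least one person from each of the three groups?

Unrestricted: C(17,5) = 6188 ways to pick any 5 of the 17.
Subtract selections that omit an entire group: no cellists → C(12,5) = 792; no violinists → C(10,5) = 252; no flautists → C(12,5) = 792.
Add back selections omitting two groups (i.e. drawn from a single group): C(5,5) + C(7,5) + C(5,5) = 23.
By inclusion–exclusion: 6188 − 1836 + 23 = 4375.

4375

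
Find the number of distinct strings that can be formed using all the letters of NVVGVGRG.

The 8 letters of NVVGVGRG have repeats: G appearing 3 times and V appearing 3 times.
So there are 8! / (3!·3!) = 1120 distinguishable arrangements.

1120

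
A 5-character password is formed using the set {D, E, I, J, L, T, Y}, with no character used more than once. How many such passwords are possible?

2520

With no repetition, fill the 5 characters in order: 7 choices, then 6, down to 3.
7 × 6 × 5 × 4 × 3 = 2520.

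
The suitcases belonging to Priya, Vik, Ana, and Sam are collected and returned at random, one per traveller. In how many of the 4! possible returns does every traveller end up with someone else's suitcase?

9

Count assignments avoiding every fixed point. For any j of the 4 travellers fixed to their own suitcase, the other 4−j can be arranged in (4−j)! ways.
By inclusion–exclusion this is Σ_{j=0}^{4} (−1)^j C(4,j)·(4−j)!.
Computing: 24 − 24 + 12 − 4 + 1 = 9.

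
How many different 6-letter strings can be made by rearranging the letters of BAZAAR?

BAZAAR has 6 letters with A appearing 3 times.
Dividing 6! = 720 by 3! = 6 for the repeated letters gives 120.

120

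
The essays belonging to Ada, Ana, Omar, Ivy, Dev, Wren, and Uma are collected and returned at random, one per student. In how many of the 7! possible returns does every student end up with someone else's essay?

This is the derangement count D_7: permutations of 7 items with no fixed point.
By inclusion–exclusion this is Σ_{j=0}^{7} (−1)^j C(7,j)·(7−j)!.
Computing: 5040 − 5040 + 2520 − 840 + 210 − 42 + 7 − 1 = 1854.

1854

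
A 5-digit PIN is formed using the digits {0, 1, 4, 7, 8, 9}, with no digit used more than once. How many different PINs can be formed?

This is a permutation of 5 out of 6: P(6,5) = 6!/1!.
6 × 5 × 4 × 3 × 2 = 720.

720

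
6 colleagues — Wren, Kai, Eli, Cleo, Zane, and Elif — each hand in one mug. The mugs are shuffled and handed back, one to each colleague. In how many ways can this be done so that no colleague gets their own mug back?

265

This is the derangement count D_6: permutations of 6 items with no fixed point.
By inclusion–exclusion this is Σ_{j=0}^{6} (−1)^j C(6,j)·(6−j)!.
Computing: 720 − 720 + 360 − 120 + 30 − 6 + 1 = 265.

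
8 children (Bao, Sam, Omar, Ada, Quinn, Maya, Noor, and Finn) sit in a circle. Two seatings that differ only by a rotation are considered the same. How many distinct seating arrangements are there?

5040

Seat Bao anywhere (absorbing the rotational symmetry), then permute the other 7: (7)! = 5040.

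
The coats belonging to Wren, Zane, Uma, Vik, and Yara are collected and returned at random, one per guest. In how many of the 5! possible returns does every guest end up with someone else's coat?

Count assignments avoiding every fixed point. For any j of the 5 guests fixed to their own coat, the other 5−j can be arranged in (5−j)! ways.
By inclusion–exclusion this is Σ_{j=0}^{5} (−1)^j C(5,j)·(5−j)!.
Computing: 120 − 120 + 60 − 20 + 5 − 1 = 44.

44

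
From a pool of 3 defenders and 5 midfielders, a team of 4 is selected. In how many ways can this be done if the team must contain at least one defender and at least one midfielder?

With no constraint there are C(8,4) = 70 possible selections.
Subtract selections that omit an entire group: no defenders → C(5,4) = 5; no midfielders → C(3,4) = 0.
Both groups omitted at once is impossible, so 70 − 5 = 65.

65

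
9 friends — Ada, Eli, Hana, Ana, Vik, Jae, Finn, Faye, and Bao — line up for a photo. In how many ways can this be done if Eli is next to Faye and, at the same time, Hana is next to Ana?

Treat {Eli,Faye} as one block (2 orders) and {Hana,Ana} as another (2 orders).
That leaves 7 units to arrange: 2 × 2 × 7! = 4 × 5040 = 20160.

20160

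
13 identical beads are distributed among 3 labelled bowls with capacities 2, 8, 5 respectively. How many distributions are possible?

By stars and bars, unrestricted non-negative solutions to x_1+…+x_3 = 13 number C(13+2,2) = 105.
Subtract solutions that violate a single cap (substitute x_i' = x_i − (cap_i+1)): x_1 ≥ 3 gives C(12,2) = 66; x_2 ≥ 9 gives C(6,2) = 15; x_3 ≥ 6 gives C(9,2) = 36. Together 117.
Add back pairs where two caps are both exceeded: 3 + 15 + 0 = 18.
By inclusion–exclusion the count is 105 − 117 + 18 = 6.

6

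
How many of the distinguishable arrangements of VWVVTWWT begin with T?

Fix T in the first position and arrange the remaining 7 letters.
Those 7 letters have V appearing 3 times and W appearing 3 times, giving (7)!/(3!·3!) = 140.

140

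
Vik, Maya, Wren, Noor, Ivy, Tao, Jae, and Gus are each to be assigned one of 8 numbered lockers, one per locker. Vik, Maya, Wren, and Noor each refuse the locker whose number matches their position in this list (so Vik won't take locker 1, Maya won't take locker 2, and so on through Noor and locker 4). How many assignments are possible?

24024

Let Aᵢ (for 1 ≤ i ≤ 4) be the placements that put person i in their forbidden locker. Any j of these fix j positions, leaving (8−j)! ways to fill the rest, and there are C(4,j) ways to pick which j.
By inclusion–exclusion, the number of valid placements is Σ_{j=0}^{4} (−1)^j C(4,j)·(8−j)!.
Computing: 40320 − 20160 + 4320 − 480 + 24 = 24024.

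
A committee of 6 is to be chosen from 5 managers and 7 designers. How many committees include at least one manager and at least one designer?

917

Unrestricted: C(12,6) = 924 ways to pick any 6 of the 12.
Subtract selections that omit an entire group: no managers → C(7,6) = 7; no designers → C(5,6) = 0.
Both groups omitted at once is impossible, so 924 − 7 = 917.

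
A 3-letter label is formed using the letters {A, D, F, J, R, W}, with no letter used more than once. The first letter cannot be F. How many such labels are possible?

The first letter has 6−1 = 5 choices (anything except F).
The remaining 2 letters are filled from the other 5 symbols without repetition: 5 × 4 = 20.
Total: 5 × 20 = 100.

100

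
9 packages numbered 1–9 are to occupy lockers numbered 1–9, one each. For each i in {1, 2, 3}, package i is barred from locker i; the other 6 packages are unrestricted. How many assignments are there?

Let Aᵢ (for i ∈ {1, 2, 3}) be the placements that put package i in its forbidden locker. Any j of these fix j positions, leaving (9−j)! ways to fill the rest, and there are C(3,j) ways to pick which j.
By inclusion–exclusion, the number of valid placements is Σ_{j=0}^{3} (−1)^j C(3,j)·(9−j)!.
Computing: 362880 − 120960 + 15120 − 720 = 256320.

256320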